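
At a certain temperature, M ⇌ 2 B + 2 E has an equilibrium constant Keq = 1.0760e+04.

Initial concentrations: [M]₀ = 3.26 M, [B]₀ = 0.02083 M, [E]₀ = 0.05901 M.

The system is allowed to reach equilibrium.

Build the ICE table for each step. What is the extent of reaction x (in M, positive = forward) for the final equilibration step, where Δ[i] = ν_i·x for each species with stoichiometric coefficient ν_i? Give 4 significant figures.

x = 3.116 M

Q₀ = 4.6346e-07 vs Keq = 1.0760e+04 ⇒ Q<K, forward
Step 1:
                    M           B           E
  Initial        3.26     0.02083     0.05901
  Change       -3.116       6.232       6.232
  Equil        0.1438       6.253       6.291
  solve Keq expr → x = 3.116; check Q = 1.0760e+04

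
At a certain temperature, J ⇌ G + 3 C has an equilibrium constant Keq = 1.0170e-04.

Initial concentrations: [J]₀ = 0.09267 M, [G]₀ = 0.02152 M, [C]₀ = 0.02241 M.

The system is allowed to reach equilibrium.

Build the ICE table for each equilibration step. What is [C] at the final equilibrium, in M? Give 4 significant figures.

Q₀ = 2.6135e-06 vs Keq = 1.0170e-04 ⇒ Q<K, forward
Step 1:
                   J          G          C
  I          0.09267    0.02152    0.02241
  C         -0.01307    0.01307    0.03921
  E           0.0796    0.03459    0.06162
  solve Keq expr → x = 0.01307; check Q = 1.0170e-04

[C]_eq = 0.06162 M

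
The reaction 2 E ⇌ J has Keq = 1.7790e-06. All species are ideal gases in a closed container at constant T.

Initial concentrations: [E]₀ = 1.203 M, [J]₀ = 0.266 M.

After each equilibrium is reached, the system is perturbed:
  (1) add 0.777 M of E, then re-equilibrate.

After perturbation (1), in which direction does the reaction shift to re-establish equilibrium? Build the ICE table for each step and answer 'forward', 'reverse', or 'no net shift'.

Direction: forward

Q₀ = 0.1838 vs Keq = 1.7790e-06 ⇒ Q>K, reverse
Step 1:
                  E         J
  Initial     1.203     0.266
  Change      0.532    -0.266
  Equil       1.735 5.3551e-06
  solve Keq expr → x = -0.266; check Q = 1.7790e-06
Then add 0.777 M of E.
Step 2:
                  E         J
  Initial     2.512 5.3551e-06
  Change  -1.1741e-05 5.8704e-06
  Equil       2.512 1.1226e-05
  solve Keq expr → x = 5.8704e-06; check Q = 1.7790e-06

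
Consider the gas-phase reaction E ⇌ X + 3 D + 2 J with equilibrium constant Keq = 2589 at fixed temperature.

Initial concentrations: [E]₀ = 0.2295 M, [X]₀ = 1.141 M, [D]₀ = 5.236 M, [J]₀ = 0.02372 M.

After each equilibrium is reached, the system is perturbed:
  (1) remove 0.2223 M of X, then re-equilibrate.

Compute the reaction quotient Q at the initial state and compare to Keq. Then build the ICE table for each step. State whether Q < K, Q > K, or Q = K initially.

Q₀ = 0.4015 vs Keq = 2589 ⇒ Q<K, forward
Step 1:
                   E          X          D          J
  init        0.2295      1.141      5.236    0.02372
  Δ           -0.209      0.209      0.627      0.418
  eq          0.0205       1.35      5.863     0.4417
  solve Keq expr → x = 0.209; check Q = 2589
Then remove 0.2223 M of X.
Step 2:
                   E          X          D          J
  init        0.0205      1.128      5.863     0.4417
  Δ        -0.002817   0.002817    0.00845   0.005633
  eq         0.01769      1.131      5.871     0.4473
  solve Keq expr → x = 0.002817; check Q = 2589

Q₀ = 0.4015; Q < K (proceeds forward)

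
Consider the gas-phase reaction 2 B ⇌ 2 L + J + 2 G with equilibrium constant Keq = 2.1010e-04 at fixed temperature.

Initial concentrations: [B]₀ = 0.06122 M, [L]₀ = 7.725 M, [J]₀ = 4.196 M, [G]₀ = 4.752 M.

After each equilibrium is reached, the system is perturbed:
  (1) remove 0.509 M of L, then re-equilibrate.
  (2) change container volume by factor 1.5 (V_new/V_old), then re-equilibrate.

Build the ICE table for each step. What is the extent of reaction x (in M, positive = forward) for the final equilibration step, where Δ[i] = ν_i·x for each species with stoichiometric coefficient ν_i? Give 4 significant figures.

Q₀ = 1.5087e+06 vs Keq = 2.1010e-04 ⇒ Q>K, reverse
Step 1:
                   B          L          J          G
  init       0.06122      7.725      4.196      4.752
  Δ            4.735     -4.735     -2.367     -4.735
  eq           4.796       2.99      1.829    0.01719
  solve Keq expr → x = -2.367; check Q = 2.1010e-04
Then remove 0.509 M of L.
Step 2:
                   B          L          J          G
  init         4.796      2.481      1.829    0.01719
  Δ        -0.003473   0.003473   0.001737   0.003473
  eq           4.793      2.485       1.83    0.02067
  solve Keq expr → x = 0.001737; check Q = 2.1010e-04
Then change container volume by factor 1.5 (V_new/V_old).
Step 3:
                   B          L          J          G
  init         3.195      1.656       1.22    0.01378
  Δ         -0.01122    0.01122   0.005609    0.01122
  eq           3.184      1.668      1.226    0.02499
  solve Keq expr → x = 0.005609; check Q = 2.1010e-04

x = 0.005609 M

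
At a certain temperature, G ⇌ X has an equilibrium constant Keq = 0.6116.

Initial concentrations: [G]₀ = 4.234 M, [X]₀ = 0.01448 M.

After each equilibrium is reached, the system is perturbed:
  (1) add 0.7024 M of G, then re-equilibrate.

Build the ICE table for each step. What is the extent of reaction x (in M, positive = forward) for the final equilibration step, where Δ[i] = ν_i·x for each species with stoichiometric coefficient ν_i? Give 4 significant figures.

x = 0.2666 M

Q₀ = 0.00342 vs Keq = 0.6116 ⇒ Q<K, forward
Step 1:
                    G           X
  Initial       4.234     0.01448
  Change       -1.598       1.598
  Equil         2.636       1.612
  solve Keq expr → x = 1.598; check Q = 0.6116
Then add 0.7024 M of G.
Step 2:
                    G           X
  Initial       3.339       1.612
  Change      -0.2666      0.2666
  Equil         3.072       1.879
  solve Keq expr → x = 0.2666; check Q = 0.6116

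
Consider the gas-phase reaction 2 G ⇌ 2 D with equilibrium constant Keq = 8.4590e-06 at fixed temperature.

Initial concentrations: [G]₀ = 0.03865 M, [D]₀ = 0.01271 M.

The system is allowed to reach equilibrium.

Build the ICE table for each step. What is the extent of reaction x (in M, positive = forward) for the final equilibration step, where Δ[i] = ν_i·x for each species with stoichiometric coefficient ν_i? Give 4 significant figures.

Q₀ = 0.1081 vs Keq = 8.4590e-06 ⇒ Q>K, reverse
Step 1:
                    G           D
  Initial     0.03865     0.01271
  Change      0.01256    -0.01256
  Equil       0.05121  1.4894e-04
  solve Keq expr → x = -0.006281; check Q = 8.4590e-06

x = -0.006281 M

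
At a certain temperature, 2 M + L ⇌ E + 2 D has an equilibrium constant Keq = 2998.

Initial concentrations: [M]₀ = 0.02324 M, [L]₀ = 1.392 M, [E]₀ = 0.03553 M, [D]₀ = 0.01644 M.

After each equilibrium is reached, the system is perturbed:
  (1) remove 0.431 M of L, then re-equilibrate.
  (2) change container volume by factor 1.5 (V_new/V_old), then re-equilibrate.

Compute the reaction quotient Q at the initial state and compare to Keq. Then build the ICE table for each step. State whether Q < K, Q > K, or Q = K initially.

Q₀ = 0.01277; Q < K (proceeds forward)

Q₀ = 0.01277 vs Keq = 2998 ⇒ Q<K, forward
Step 1:
                    M           L           E           D
  Initial     0.02324       1.392     0.03553     0.01644
  Change     -0.02311    -0.01155     0.01155     0.02311
  Equil    1.3339e-04        1.38     0.04708     0.03955
  solve Keq expr → x = 0.01155; check Q = 2998
Then remove 0.431 M of L.
Step 2:
                    M           L           E           D
  Initial  1.3339e-04      0.9494     0.04708     0.03955
  Change   2.7315e-05  1.3658e-05 -1.3658e-05 -2.7315e-05
  Equil    1.6070e-04      0.9495     0.04707     0.03952
  solve Keq expr → x = -1.3658e-05; check Q = 2998
Then change container volume by factor 1.5 (V_new/V_old).
Step 3:
                    M           L           E           D
  Initial  1.0714e-04       0.633     0.03138     0.02635
  Change            0           0           0           0
  Equil    1.0714e-04       0.633     0.03138     0.02635
  solve Keq expr → x = 0; check Q = 2998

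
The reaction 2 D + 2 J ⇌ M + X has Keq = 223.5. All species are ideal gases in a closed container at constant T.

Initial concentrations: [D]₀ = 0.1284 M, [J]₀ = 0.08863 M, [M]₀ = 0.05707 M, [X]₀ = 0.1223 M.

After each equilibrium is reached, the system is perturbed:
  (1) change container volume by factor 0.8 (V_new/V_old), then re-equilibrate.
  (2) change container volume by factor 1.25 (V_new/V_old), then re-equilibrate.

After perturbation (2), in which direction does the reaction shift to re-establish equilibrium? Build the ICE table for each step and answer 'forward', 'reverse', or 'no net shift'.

Q₀ = 53.89 vs Keq = 223.5 ⇒ Q<K, forward
Step 1:
                   D          J          M          X
  I           0.1284    0.08863    0.05707     0.1223
  C          -0.0255    -0.0255    0.01275    0.01275
  E           0.1029    0.06313    0.06982     0.1351
  solve Keq expr → x = 0.01275; check Q = 223.5
Then change container volume by factor 0.8 (V_new/V_old).
Step 2:
                   D          J          M          X
  I           0.1286    0.07891    0.08728     0.1688
  C        -0.008672  -0.008672   0.004336   0.004336
  E           0.1199    0.07024    0.09161     0.1732
  solve Keq expr → x = 0.004336; check Q = 223.5
Then change container volume by factor 1.25 (V_new/V_old).
Step 3:
                   D          J          M          X
  I          0.09596    0.05619    0.07329     0.1385
  C         0.006937   0.006937  -0.003469  -0.003469
  E           0.1029    0.06313    0.06982     0.1351
  solve Keq expr → x = -0.003469; check Q = 223.5

Direction: reverse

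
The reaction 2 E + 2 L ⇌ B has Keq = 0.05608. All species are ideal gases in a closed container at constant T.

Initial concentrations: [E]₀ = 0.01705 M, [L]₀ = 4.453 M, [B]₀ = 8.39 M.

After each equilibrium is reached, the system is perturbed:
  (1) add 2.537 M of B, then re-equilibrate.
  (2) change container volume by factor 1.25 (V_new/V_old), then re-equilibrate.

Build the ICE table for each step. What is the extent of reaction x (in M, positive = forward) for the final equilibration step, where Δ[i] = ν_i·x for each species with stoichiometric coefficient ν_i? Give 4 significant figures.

Q₀ = 1455 vs Keq = 0.05608 ⇒ Q>K, reverse
Step 1:
                   E          L          B
  Initial    0.01705      4.453       8.39
  Change       1.823      1.823    -0.9115
  Equil         1.84      6.276      7.479
  solve Keq expr → x = -0.9115; check Q = 0.05608
Then add 2.537 M of B.
Step 2:
                   E          L          B
  Initial       1.84      6.276      10.02
  Change      0.2097     0.2097    -0.1048
  Equil         2.05      6.486      9.911
  solve Keq expr → x = -0.1048; check Q = 0.05608
Then change container volume by factor 1.25 (V_new/V_old).
Step 3:
                   E          L          B
  Initial       1.64      5.189      7.929
  Change      0.4422     0.4422    -0.2211
  Equil        2.082      5.631      7.707
  solve Keq expr → x = -0.2211; check Q = 0.05608

x = -0.2211 M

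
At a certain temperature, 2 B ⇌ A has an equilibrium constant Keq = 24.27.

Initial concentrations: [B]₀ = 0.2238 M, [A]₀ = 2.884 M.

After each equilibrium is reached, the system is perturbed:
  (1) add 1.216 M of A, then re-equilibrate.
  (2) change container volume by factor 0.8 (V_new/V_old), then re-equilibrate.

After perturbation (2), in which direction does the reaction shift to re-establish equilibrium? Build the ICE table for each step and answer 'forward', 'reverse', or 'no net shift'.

Q₀ = 57.58 vs Keq = 24.27 ⇒ Q>K, reverse
Step 1:
                    B           A
  I            0.2238       2.884
  C            0.1174     -0.0587
  E            0.3412       2.825
  solve Keq expr → x = -0.0587; check Q = 24.27
Then add 1.216 M of A.
Step 2:
                    B           A
  I            0.3412       4.041
  C           0.06522    -0.03261
  E            0.4064       4.009
  solve Keq expr → x = -0.03261; check Q = 24.27
Then change container volume by factor 0.8 (V_new/V_old).
Step 3:
                    B           A
  I             0.508       5.011
  C          -0.05245     0.02622
  E            0.4556       5.037
  solve Keq expr → x = 0.02622; check Q = 24.27

Direction: forward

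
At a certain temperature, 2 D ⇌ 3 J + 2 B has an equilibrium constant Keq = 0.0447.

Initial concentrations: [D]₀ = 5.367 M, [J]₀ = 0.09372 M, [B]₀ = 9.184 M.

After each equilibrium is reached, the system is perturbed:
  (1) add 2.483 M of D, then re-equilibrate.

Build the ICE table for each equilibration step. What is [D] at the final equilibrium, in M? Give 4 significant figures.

[D]_eq = 7.704 M

Q₀ = 0.00241 vs Keq = 0.0447 ⇒ Q<K, forward
Step 1:
                    D           J           B
  I             5.367     0.09372       9.184
  C          -0.09967      0.1495     0.09967
  E             5.267      0.2432       9.284
  solve Keq expr → x = 0.04984; check Q = 0.0447
Then add 2.483 M of D.
Step 2:
                    D           J           B
  I              7.75      0.2432       9.284
  C           -0.0461     0.06914      0.0461
  E             7.704      0.3124        9.33
  solve Keq expr → x = 0.02305; check Q = 0.0447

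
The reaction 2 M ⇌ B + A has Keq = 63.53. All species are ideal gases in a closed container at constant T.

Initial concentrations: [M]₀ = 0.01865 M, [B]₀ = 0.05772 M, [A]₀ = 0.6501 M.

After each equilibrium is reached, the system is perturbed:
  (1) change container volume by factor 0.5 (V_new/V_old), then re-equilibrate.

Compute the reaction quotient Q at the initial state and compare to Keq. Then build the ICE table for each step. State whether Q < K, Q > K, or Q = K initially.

Q₀ = 107.9 vs Keq = 63.53 ⇒ Q>K, reverse
Step 1:
                  M         B         A
  I         0.01865   0.05772    0.6501
  C        0.005067 -0.002534 -0.002534
  E         0.02372   0.05519    0.6476
  solve Keq expr → x = -0.002534; check Q = 63.53
Then change container volume by factor 0.5 (V_new/V_old).
Step 2:
                  M         B         A
  I         0.04743    0.1104     1.295
  C               0         0         0
  E         0.04743    0.1104     1.295
  solve Keq expr → x = 0; check Q = 63.53

Q₀ = 107.9; Q > K (proceeds reverse)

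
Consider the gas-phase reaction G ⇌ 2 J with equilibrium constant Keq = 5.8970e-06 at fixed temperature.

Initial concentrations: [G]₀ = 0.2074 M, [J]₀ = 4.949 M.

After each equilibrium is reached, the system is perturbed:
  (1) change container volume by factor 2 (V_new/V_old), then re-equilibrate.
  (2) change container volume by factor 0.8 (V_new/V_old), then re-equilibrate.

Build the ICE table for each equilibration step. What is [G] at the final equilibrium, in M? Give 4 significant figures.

[G]_eq = 1.675 M

Q₀ = 118.1 vs Keq = 5.8970e-06 ⇒ Q>K, reverse
Step 1:
                    G           J
  Initial      0.2074       4.949
  Change        2.473      -4.945
  Equil          2.68    0.003975
  solve Keq expr → x = -2.473; check Q = 5.8970e-06
Then change container volume by factor 2 (V_new/V_old).
Step 2:
                    G           J
  Initial        1.34    0.001988
  Change  -4.1145e-04  8.2289e-04
  Equil          1.34    0.002811
  solve Keq expr → x = 4.1145e-04; check Q = 5.8970e-06
Then change container volume by factor 0.8 (V_new/V_old).
Step 3:
                    G           J
  Initial       1.674    0.003513
  Change   1.8536e-04 -3.7073e-04
  Equil         1.675    0.003142
  solve Keq expr → x = -1.8536e-04; check Q = 5.8970e-06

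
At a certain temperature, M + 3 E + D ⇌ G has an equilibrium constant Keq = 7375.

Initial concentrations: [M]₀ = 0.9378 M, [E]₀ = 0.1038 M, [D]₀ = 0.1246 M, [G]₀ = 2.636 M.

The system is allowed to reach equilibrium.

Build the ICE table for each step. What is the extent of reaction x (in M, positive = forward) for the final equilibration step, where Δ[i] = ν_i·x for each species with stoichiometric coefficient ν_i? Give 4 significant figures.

x = -0.01205 M

Q₀ = 2.0171e+04 vs Keq = 7375 ⇒ Q>K, reverse
Step 1:
                  M         E         D         G
  Initial    0.9378    0.1038    0.1246     2.636
  Change    0.01205   0.03615   0.01205  -0.01205
  Equil      0.9499      0.14    0.1367     2.624
  solve Keq expr → x = -0.01205; check Q = 7375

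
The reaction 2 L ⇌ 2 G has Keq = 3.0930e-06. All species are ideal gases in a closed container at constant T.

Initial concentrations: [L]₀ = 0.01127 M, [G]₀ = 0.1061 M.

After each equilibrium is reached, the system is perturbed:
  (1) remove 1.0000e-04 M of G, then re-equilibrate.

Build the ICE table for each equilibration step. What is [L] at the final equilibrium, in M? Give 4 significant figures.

[L]_eq = 0.1171 M

Q₀ = 88.63 vs Keq = 3.0930e-06 ⇒ Q>K, reverse
Step 1:
                   L          G
  Initial    0.01127     0.1061
  Change      0.1059    -0.1059
  Equil       0.1172 2.0606e-04
  solve Keq expr → x = -0.05295; check Q = 3.0930e-06
Then remove 1.0000e-04 M of G.
Step 2:
                   L          G
  Initial     0.1172 1.0606e-04
  Change  -9.9824e-05 9.9824e-05
  Equil       0.1171 2.0588e-04
  solve Keq expr → x = 4.9912e-05; check Q = 3.0930e-06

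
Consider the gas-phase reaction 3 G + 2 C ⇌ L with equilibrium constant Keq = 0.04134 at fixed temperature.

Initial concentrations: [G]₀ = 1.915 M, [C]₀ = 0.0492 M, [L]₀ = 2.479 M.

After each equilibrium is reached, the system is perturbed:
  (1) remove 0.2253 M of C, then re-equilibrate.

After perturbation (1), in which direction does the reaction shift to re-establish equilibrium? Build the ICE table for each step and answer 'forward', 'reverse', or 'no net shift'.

Direction: reverse

Q₀ = 145.8 vs Keq = 0.04134 ⇒ Q>K, reverse
Step 1:
                   G          C          L
  I            1.915     0.0492      2.479
  C            1.538      1.026    -0.5128
  E            3.453      1.075      1.966
  solve Keq expr → x = -0.5128; check Q = 0.04134
Then remove 0.2253 M of C.
Step 2:
                   G          C          L
  I            3.453     0.8494      1.966
  C           0.1896     0.1264   -0.06321
  E            3.643     0.9758      1.903
  solve Keq expr → x = -0.06321; check Q = 0.04134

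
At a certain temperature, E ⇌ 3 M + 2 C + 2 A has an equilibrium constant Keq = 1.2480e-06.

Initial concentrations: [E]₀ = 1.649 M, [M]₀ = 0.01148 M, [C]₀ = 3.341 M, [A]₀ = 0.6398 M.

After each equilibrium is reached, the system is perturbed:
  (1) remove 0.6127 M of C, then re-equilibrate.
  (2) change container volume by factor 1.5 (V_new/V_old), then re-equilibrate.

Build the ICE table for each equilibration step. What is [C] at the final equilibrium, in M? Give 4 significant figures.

[C]_eq = 1.822 M

Q₀ = 4.1922e-06 vs Keq = 1.2480e-06 ⇒ Q>K, reverse
Step 1:
                    E           M           C           A
  Initial       1.649     0.01148       3.341      0.6398
  Change     0.001263   -0.003789   -0.002526   -0.002526
  Equil          1.65    0.007691       3.338      0.6373
  solve Keq expr → x = -0.001263; check Q = 1.2480e-06
Then remove 0.6127 M of C.
Step 2:
                    E           M           C           A
  Initial        1.65    0.007691       2.726      0.6373
  Change  -3.6807e-04    0.001104  7.3614e-04  7.3614e-04
  Equil          1.65    0.008796       2.727       0.638
  solve Keq expr → x = 3.6807e-04; check Q = 1.2480e-06
Then change container volume by factor 1.5 (V_new/V_old).
Step 3:
                    E           M           C           A
  Initial         1.1    0.005864       1.818      0.4253
  Change      -0.0024    0.007199    0.004799    0.004799
  Equil         1.098     0.01306       1.822      0.4301
  solve Keq expr → x = 0.0024; check Q = 1.2480e-06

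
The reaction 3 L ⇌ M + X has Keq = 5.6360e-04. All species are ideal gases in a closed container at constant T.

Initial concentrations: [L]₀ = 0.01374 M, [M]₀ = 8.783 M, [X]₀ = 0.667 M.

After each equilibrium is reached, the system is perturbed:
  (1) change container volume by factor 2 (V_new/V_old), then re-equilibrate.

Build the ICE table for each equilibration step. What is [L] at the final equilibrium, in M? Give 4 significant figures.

[L]_eq = 1.007 M

Q₀ = 2.2584e+06 vs Keq = 5.6360e-04 ⇒ Q>K, reverse
Step 1:
                   L          M          X
  Initial    0.01374      8.783      0.667
  Change       1.999    -0.6664    -0.6664
  Equil        2.013      8.117 5.6644e-04
  solve Keq expr → x = -0.6664; check Q = 5.6360e-04
Then change container volume by factor 2 (V_new/V_old).
Step 2:
                   L          M          X
  Initial      1.007      4.058 2.8322e-04
  Change  4.2428e-04 -1.4143e-04 -1.4143e-04
  Equil        1.007      4.058 1.4179e-04
  solve Keq expr → x = -1.4143e-04; check Q = 5.6360e-04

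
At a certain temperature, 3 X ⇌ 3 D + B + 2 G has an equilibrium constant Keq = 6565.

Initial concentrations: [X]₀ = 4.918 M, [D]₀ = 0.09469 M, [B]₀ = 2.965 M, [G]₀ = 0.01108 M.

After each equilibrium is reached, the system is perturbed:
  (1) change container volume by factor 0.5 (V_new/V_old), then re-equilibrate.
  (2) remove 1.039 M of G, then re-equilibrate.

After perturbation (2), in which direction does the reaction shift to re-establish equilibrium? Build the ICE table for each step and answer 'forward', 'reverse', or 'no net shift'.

Q₀ = 2.5981e-09 vs Keq = 6565 ⇒ Q<K, forward
Step 1:
                    X           D           B           G
  I             4.918     0.09469       2.965     0.01108
  C            -4.178       4.178       1.393       2.785
  E            0.7398       4.273       4.358       2.797
  solve Keq expr → x = 1.393; check Q = 6565
Then change container volume by factor 0.5 (V_new/V_old).
Step 2:
                    X           D           B           G
  I              1.48       8.546       8.715       5.593
  C            0.9298     -0.9298     -0.3099     -0.6199
  E             2.409       7.616       8.406       4.973
  solve Keq expr → x = -0.3099; check Q = 6565
Then remove 1.039 M of G.
Step 3:
                    X           D           B           G
  I             2.409       7.616       8.406       3.934
  C           -0.2267      0.2267     0.07556      0.1511
  E             2.183       7.843       8.481       4.085
  solve Keq expr → x = 0.07556; check Q = 6565

Direction: forward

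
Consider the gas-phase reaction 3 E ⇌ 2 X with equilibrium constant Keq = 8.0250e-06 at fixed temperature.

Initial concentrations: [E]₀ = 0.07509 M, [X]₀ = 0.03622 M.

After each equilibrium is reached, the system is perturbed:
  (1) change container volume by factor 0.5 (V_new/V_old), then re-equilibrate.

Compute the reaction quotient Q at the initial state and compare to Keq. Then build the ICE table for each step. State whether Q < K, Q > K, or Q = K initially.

Q₀ = 3.098 vs Keq = 8.0250e-06 ⇒ Q>K, reverse
Step 1:
                   E          X
  I          0.07509    0.03622
  C          0.05413   -0.03609
  E           0.1292 1.3159e-04
  solve Keq expr → x = -0.01804; check Q = 8.0250e-06
Then change container volume by factor 0.5 (V_new/V_old).
Step 2:
                   E          X
  I           0.2584 2.6318e-04
  C       -1.6299e-04 1.0866e-04
  E           0.2583 3.7185e-04
  solve Keq expr → x = 5.4331e-05; check Q = 8.0250e-06

Q₀ = 3.098; Q > K (proceeds reverse)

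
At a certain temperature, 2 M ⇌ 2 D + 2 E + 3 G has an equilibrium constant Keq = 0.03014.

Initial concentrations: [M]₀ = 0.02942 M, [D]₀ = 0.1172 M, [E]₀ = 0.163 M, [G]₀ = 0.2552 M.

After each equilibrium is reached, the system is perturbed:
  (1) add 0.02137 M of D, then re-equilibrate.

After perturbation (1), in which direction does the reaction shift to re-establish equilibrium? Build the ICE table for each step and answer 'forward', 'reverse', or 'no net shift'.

Q₀ = 0.007008 vs Keq = 0.03014 ⇒ Q<K, forward
Step 1:
                    M           D           E           G
  init        0.02942      0.1172       0.163      0.2552
  Δ          -0.01116     0.01116     0.01116     0.01674
  eq          0.01826      0.1284      0.1742      0.2719
  solve Keq expr → x = 0.00558; check Q = 0.03014
Then add 0.02137 M of D.
Step 2:
                    M           D           E           G
  init        0.01826      0.1497      0.1742      0.2719
  Δ           0.00212    -0.00212    -0.00212    -0.00318
  eq          0.02038      0.1476       0.172      0.2688
  solve Keq expr → x = -0.00106; check Q = 0.03014

Direction: reverse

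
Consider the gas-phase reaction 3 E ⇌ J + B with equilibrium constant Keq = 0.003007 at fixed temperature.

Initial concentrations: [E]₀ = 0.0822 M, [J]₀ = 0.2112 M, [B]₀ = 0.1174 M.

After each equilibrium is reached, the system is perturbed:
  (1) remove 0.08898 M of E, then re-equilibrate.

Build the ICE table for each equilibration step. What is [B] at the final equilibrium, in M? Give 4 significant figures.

Q₀ = 44.64 vs Keq = 0.003007 ⇒ Q>K, reverse
Step 1:
                  E         J         B
  I          0.0822    0.2112    0.1174
  C          0.3449    -0.115    -0.115
  E          0.4271   0.09623  0.002434
  solve Keq expr → x = -0.115; check Q = 0.003007
Then remove 0.08898 M of E.
Step 2:
                  E         J         B
  I          0.3381   0.09623  0.002434
  C        0.003519 -0.001173 -0.001173
  E          0.3416   0.09506  0.001261
  solve Keq expr → x = -0.001173; check Q = 0.003007

[B]_eq = 0.001261 M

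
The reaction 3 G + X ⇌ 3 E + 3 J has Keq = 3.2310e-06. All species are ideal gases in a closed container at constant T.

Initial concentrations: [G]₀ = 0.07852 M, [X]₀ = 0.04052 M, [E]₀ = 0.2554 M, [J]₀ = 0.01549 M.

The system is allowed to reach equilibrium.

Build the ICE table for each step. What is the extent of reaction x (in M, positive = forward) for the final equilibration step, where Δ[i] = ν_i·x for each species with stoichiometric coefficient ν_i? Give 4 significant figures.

Q₀ = 0.003157 vs Keq = 3.2310e-06 ⇒ Q>K, reverse
Step 1:
                    G           X           E           J
  Initial     0.07852     0.04052      0.2554     0.01549
  Change      0.01349    0.004497    -0.01349    -0.01349
  Equil       0.09201     0.04502      0.2419       0.002
  solve Keq expr → x = -0.004497; check Q = 3.2310e-06

x = -0.004497 M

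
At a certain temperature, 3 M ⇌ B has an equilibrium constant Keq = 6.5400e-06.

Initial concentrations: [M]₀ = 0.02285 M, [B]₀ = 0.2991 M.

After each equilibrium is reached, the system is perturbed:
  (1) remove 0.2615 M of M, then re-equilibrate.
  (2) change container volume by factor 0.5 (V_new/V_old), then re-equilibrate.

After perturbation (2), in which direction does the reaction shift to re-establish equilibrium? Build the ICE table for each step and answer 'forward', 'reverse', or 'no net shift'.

Q₀ = 2.5070e+04 vs Keq = 6.5400e-06 ⇒ Q>K, reverse
Step 1:
                   M          B
  Initial    0.02285     0.2991
  Change      0.8973    -0.2991
  Equil       0.9201 5.0949e-06
  solve Keq expr → x = -0.2991; check Q = 6.5400e-06
Then remove 0.2615 M of M.
Step 2:
                   M          B
  Initial     0.6586 5.0949e-06
  Change  9.6786e-06 -3.2262e-06
  Equil       0.6586 1.8687e-06
  solve Keq expr → x = -3.2262e-06; check Q = 6.5400e-06
Then change container volume by factor 0.5 (V_new/V_old).
Step 3:
                   M          B
  Initial      1.317 3.7373e-06
  Change  -3.3632e-05 1.1211e-05
  Equil        1.317 1.4948e-05
  solve Keq expr → x = 1.1211e-05; check Q = 6.5400e-06

Direction: forward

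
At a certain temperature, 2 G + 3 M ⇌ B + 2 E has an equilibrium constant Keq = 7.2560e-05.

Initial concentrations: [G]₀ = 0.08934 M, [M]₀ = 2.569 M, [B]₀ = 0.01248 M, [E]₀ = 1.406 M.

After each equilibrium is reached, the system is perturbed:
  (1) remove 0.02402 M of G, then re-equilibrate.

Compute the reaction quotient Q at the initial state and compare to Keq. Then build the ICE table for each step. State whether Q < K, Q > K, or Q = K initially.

Q₀ = 0.1823; Q > K (proceeds reverse)

Q₀ = 0.1823 vs Keq = 7.2560e-05 ⇒ Q>K, reverse
Step 1:
                  G         M         B         E
  I         0.08934     2.569   0.01248     1.406
  C         0.02494   0.03741  -0.01247  -0.02494
  E          0.1143     2.606 8.7976e-06     1.381
  solve Keq expr → x = -0.01247; check Q = 7.2560e-05
Then remove 0.02402 M of G.
Step 2:
                  G         M         B         E
  I         0.09026     2.606 8.7976e-06     1.381
  C       6.6172e-06 9.9258e-06 -3.3086e-06 -6.6172e-06
  E         0.09027     2.606 5.4890e-06     1.381
  solve Keq expr → x = -3.3086e-06; check Q = 7.2560e-05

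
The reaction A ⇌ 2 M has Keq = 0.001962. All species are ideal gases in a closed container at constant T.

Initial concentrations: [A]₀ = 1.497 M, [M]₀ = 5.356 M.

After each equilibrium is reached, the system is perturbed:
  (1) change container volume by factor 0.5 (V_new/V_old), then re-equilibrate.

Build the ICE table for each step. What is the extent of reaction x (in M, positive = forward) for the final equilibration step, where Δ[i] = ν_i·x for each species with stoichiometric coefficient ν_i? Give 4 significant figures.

Q₀ = 19.16 vs Keq = 0.001962 ⇒ Q>K, reverse
Step 1:
                  A         M
  I           1.497     5.356
  C           2.633    -5.266
  E            4.13   0.09002
  solve Keq expr → x = -2.633; check Q = 0.001962
Then change container volume by factor 0.5 (V_new/V_old).
Step 2:
                  A         M
  I            8.26      0.18
  C         0.02626  -0.05253
  E           8.286    0.1275
  solve Keq expr → x = -0.02626; check Q = 0.001962

x = -0.02626 M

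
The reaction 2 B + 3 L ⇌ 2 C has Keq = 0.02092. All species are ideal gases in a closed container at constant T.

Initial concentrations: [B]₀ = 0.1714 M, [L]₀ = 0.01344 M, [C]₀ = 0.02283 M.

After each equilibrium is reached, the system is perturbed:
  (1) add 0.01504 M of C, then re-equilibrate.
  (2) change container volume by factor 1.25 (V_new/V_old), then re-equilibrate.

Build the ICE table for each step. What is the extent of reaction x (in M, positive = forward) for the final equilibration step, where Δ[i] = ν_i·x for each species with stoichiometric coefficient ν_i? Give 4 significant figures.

x = -6.1911e-05 M

Q₀ = 7308 vs Keq = 0.02092 ⇒ Q>K, reverse
Step 1:
                  B         L         C
  Initial    0.1714   0.01344   0.02283
  Change    0.02254   0.03381  -0.02254
  Equil      0.1939   0.04725 2.8813e-04
  solve Keq expr → x = -0.01127; check Q = 0.02092
Then add 0.01504 M of C.
Step 2:
                  B         L         C
  Initial    0.1939   0.04725   0.01533
  Change    0.01478   0.02216  -0.01478
  Equil      0.2087   0.06942 5.5213e-04
  solve Keq expr → x = -0.007388; check Q = 0.02092
Then change container volume by factor 1.25 (V_new/V_old).
Step 3:
                  B         L         C
  Initial     0.167   0.05553 4.4170e-04
  Change  1.2382e-04 1.8573e-04 -1.2382e-04
  Equil      0.1671   0.05572 3.1788e-04
  solve Keq expr → x = -6.1911e-05; check Q = 0.02092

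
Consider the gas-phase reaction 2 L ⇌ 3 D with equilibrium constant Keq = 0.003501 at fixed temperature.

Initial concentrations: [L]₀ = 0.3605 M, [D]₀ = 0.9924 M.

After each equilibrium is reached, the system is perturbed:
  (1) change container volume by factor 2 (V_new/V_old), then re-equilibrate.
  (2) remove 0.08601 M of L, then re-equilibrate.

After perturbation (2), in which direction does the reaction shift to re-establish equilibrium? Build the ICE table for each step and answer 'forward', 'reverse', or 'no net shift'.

Direction: reverse

Q₀ = 7.521 vs Keq = 0.003501 ⇒ Q>K, reverse
Step 1:
                    L           D
  init         0.3605      0.9924
  Δ            0.5654     -0.8481
  eq           0.9259      0.1443
  solve Keq expr → x = -0.2827; check Q = 0.003501
Then change container volume by factor 2 (V_new/V_old).
Step 2:
                    L           D
  init          0.463     0.07213
  Δ          -0.01149     0.01724
  eq           0.4515     0.08936
  solve Keq expr → x = 0.005746; check Q = 0.003501
Then remove 0.08601 M of L.
Step 3:
                    L           D
  init         0.3655     0.08936
  Δ          0.007156    -0.01073
  eq           0.3726     0.07863
  solve Keq expr → x = -0.003578; check Q = 0.003501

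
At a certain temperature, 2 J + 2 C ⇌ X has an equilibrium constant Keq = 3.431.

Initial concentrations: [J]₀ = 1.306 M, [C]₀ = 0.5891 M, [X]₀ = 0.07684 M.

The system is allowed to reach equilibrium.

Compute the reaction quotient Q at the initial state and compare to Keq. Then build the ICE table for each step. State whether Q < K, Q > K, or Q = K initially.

Q₀ = 0.1298 vs Keq = 3.431 ⇒ Q<K, forward
Step 1:
                  J         C         X
  Initial     1.306    0.5891   0.07684
  Change    -0.3217   -0.3217    0.1608
  Equil      0.9843    0.2674    0.2377
  solve Keq expr → x = 0.1608; check Q = 3.431

Q₀ = 0.1298; Q < K (proceeds forward)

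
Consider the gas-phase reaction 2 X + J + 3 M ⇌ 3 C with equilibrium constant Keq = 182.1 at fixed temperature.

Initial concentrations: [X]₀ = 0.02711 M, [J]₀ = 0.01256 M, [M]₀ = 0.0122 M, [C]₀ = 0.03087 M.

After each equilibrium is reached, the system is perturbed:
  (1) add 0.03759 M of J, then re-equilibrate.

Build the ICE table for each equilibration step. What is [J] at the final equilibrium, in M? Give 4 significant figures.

[J]_eq = 0.05745 M

Q₀ = 1.7550e+06 vs Keq = 182.1 ⇒ Q>K, reverse
Step 1:
                    X           J           M           C
  I           0.02711     0.01256      0.0122     0.03087
  C           0.01598    0.007989     0.02397    -0.02397
  E           0.04309     0.02055     0.03617    0.006902
  solve Keq expr → x = -0.007989; check Q = 182.1
Then add 0.03759 M of J.
Step 2:
                    X           J           M           C
  I           0.04309     0.05814     0.03617    0.006902
  C         -0.001379 -6.8944e-04   -0.002068    0.002068
  E           0.04171     0.05745      0.0341     0.00897
  solve Keq expr → x = 6.8944e-04; check Q = 182.1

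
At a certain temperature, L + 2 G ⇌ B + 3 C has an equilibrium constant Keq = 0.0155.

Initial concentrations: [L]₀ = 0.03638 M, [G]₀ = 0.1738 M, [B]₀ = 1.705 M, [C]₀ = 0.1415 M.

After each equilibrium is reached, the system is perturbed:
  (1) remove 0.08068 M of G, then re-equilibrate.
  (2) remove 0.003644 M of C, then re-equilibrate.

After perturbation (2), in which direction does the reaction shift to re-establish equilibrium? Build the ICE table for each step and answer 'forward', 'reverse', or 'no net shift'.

Direction: forward

Q₀ = 4.396 vs Keq = 0.0155 ⇒ Q>K, reverse
Step 1:
                   L          G          B          C
  I          0.03638     0.1738      1.705     0.1415
  C          0.03574    0.07148   -0.03574    -0.1072
  E          0.07212     0.2453      1.669    0.03428
  solve Keq expr → x = -0.03574; check Q = 0.0155
Then remove 0.08068 M of G.
Step 2:
                   L          G          B          C
  I          0.07212     0.1646      1.669    0.03428
  C         0.002397   0.004794  -0.002397  -0.007191
  E          0.07452     0.1694      1.667    0.02709
  solve Keq expr → x = -0.002397; check Q = 0.0155
Then remove 0.003644 M of C.
Step 3:
                   L          G          B          C
  I          0.07452     0.1694      1.667    0.02345
  C        -0.001091  -0.002182   0.001091   0.003273
  E          0.07343     0.1672      1.668    0.02672
  solve Keq expr → x = 0.001091; check Q = 0.0155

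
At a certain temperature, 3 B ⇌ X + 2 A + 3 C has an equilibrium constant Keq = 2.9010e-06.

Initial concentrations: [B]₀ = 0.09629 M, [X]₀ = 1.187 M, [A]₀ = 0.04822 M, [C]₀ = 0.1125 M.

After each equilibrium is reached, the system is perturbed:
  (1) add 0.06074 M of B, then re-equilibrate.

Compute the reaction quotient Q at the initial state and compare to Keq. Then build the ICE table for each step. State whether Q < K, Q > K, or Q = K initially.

Q₀ = 0.004402; Q > K (proceeds reverse)

Q₀ = 0.004402 vs Keq = 2.9010e-06 ⇒ Q>K, reverse
Step 1:
                    B           X           A           C
  Initial     0.09629       1.187     0.04822      0.1125
  Change      0.06012    -0.02004    -0.04008    -0.06012
  Equil        0.1564       1.167    0.008137     0.05238
  solve Keq expr → x = -0.02004; check Q = 2.9010e-06
Then add 0.06074 M of B.
Step 2:
                    B           X           A           C
  Initial      0.2172       1.167    0.008137     0.05238
  Change    -0.004743    0.001581    0.003162    0.004743
  Equil        0.2124       1.169      0.0113     0.05712
  solve Keq expr → x = 0.001581; check Q = 2.9010e-06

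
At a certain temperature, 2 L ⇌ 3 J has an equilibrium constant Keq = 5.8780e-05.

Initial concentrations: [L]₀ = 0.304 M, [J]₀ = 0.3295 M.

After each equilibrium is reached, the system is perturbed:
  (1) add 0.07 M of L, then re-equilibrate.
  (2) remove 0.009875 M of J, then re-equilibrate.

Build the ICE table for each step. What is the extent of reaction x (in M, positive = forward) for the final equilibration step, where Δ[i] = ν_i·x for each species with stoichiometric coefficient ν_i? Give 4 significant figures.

Q₀ = 0.3871 vs Keq = 5.8780e-05 ⇒ Q>K, reverse
Step 1:
                    L           J
  init          0.304      0.3295
  Δ            0.2032     -0.3048
  eq           0.5072     0.02473
  solve Keq expr → x = -0.1016; check Q = 5.8780e-05
Then add 0.07 M of L.
Step 2:
                    L           J
  init         0.5772     0.02473
  Δ         -0.001454    0.002181
  eq           0.5757     0.02691
  solve Keq expr → x = 7.2687e-04; check Q = 5.8780e-05
Then remove 0.009875 M of J.
Step 3:
                    L           J
  init         0.5757     0.01703
  Δ         -0.006449    0.009674
  eq           0.5693     0.02671
  solve Keq expr → x = 0.003225; check Q = 5.8780e-05

x = 0.003225 M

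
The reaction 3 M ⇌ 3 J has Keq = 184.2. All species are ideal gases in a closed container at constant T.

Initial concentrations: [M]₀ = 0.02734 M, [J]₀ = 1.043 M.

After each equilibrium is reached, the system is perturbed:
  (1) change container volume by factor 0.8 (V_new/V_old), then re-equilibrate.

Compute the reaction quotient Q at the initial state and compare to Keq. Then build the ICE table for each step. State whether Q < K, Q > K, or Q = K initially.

Q₀ = 5.5521e+04 vs Keq = 184.2 ⇒ Q>K, reverse
Step 1:
                   M          J
  I          0.02734      1.043
  C           0.1327    -0.1327
  E             0.16     0.9103
  solve Keq expr → x = -0.04422; check Q = 184.2
Then change container volume by factor 0.8 (V_new/V_old).
Step 2:
                   M          J
  I              0.2      1.138
  C                0          0
  E              0.2      1.138
  solve Keq expr → x = 0; check Q = 184.2

Q₀ = 5.5521e+04; Q > K (proceeds reverse)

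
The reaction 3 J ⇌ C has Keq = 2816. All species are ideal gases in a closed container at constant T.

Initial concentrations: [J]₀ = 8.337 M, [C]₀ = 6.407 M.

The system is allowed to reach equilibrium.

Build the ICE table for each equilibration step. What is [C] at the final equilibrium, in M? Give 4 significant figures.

Q₀ = 0.01106 vs Keq = 2816 ⇒ Q<K, forward
Step 1:
                    J           C
  I             8.337       6.407
  C            -8.189        2.73
  E             0.148       9.137
  solve Keq expr → x = 2.73; check Q = 2816

[C]_eq = 9.137 M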